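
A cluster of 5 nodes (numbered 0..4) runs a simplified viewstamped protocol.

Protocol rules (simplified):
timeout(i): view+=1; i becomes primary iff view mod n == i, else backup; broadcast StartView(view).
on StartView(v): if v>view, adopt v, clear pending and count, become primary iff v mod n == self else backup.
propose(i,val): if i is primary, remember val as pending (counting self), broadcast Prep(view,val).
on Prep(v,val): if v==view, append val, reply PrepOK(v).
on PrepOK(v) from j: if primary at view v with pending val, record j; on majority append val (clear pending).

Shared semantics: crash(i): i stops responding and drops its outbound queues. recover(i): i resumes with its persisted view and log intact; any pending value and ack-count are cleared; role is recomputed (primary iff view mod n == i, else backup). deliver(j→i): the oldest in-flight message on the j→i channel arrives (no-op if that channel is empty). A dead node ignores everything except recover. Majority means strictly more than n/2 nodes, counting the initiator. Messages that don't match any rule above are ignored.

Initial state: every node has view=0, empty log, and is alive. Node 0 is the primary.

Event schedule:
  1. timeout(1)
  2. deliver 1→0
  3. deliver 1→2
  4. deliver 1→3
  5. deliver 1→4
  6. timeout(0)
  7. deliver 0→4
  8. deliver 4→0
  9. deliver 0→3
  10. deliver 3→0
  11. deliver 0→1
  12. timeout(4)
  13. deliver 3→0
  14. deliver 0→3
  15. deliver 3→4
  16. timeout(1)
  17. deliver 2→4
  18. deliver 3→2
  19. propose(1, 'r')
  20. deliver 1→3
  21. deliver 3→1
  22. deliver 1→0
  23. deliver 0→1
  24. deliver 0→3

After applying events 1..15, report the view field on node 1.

step 1 timeout(1): 1={prim,v=1,log=-}
step 2 deliver 1→0: 0={back,v=1,log=-}
step 3 deliver 1→2: 2={back,v=1,log=-}
step 4 deliver 1→3: 3={back,v=1,log=-}
step 5 deliver 1→4: 4={back,v=1,log=-}
step 6 timeout(0): 0={back,v=2,log=-}
step 7 deliver 0→4: 4={back,v=2,log=-}
step 8 deliver 4→0: —
step 9 deliver 0→3: 3={back,v=2,log=-}
step 10 deliver 3→0: —
step 11 deliver 0→1: 1={back,v=2,log=-}
step 12 timeout(4): 4={back,v=3,log=-}
step 13 deliver 3→0: —
step 14 deliver 0→3: —
step 15 deliver 3→4: —

2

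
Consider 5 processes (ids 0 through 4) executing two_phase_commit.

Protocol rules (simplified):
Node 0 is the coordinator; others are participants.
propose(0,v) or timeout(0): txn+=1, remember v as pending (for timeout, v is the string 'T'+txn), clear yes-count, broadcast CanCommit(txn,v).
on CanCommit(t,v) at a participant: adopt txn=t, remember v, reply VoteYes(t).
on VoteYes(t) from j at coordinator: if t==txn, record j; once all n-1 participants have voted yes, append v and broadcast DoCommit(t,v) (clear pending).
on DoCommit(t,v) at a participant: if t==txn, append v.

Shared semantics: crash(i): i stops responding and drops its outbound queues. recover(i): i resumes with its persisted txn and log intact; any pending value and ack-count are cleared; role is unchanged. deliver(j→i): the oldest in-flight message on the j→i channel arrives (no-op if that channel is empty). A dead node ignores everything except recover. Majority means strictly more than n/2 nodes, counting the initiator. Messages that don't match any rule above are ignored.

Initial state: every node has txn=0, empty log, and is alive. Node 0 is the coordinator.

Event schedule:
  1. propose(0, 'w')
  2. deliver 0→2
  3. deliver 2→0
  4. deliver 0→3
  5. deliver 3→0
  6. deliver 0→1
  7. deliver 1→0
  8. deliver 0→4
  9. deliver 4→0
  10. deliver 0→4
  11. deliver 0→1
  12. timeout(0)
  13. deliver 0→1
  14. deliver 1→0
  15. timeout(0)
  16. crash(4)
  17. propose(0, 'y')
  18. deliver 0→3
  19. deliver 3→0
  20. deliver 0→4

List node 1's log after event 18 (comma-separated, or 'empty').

w

step 1 propose(0,'w'): 0={coor,t=1,log=-}
step 2 deliver 0→2: 2={part,t=1,log=-}
step 3 deliver 2→0: —
step 4 deliver 0→3: 3={part,t=1,log=-}
step 5 deliver 3→0: —
step 6 deliver 0→1: 1={part,t=1,log=-}
step 7 deliver 1→0: —
step 8 deliver 0→4: 4={part,t=1,log=-}
step 9 deliver 4→0: 0={coor,t=1,log=w}
step 10 deliver 0→4: 4={part,t=1,log=w}
step 11 deliver 0→1: 1={part,t=1,log=w}
step 12 timeout(0): 0={coor,t=2,log=w}
step 13 deliver 0→1: 1={part,t=2,log=w}
step 14 deliver 1→0: —
step 15 timeout(0): 0={coor,t=3,log=w}
step 16 crash(4): 4={✗part,t=1,log=w}
step 17 propose(0,'y'): 0={coor,t=4,log=w}
step 18 deliver 0→3: 3={part,t=1,log=w}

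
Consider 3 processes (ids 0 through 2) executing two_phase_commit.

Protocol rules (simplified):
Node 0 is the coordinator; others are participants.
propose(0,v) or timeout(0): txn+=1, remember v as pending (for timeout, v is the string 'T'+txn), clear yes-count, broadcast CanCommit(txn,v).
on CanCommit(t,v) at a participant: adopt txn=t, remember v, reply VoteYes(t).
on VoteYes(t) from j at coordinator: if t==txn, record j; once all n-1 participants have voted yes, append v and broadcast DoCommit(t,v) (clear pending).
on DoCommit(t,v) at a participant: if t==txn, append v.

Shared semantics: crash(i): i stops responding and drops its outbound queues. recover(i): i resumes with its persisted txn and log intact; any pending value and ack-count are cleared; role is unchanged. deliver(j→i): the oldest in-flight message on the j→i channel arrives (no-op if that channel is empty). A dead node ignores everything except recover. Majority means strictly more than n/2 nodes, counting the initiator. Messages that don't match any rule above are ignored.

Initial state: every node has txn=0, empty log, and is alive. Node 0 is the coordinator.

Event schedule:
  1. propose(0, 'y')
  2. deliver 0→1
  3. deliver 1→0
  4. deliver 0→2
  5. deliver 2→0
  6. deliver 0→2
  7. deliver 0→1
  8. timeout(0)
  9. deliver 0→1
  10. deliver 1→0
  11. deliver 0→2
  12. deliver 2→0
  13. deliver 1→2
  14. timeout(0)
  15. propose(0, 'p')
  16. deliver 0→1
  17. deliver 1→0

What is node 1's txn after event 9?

2

1. propose(0,'y'):  <0:coor t1 ->
2. deliver 0→1:  <1:part t1 ->
3. deliver 1→0:  nop
4. deliver 0→2:  <2:part t1 ->
5. deliver 2→0:  <0:coor t1 y>
6. deliver 0→2:  <2:part t1 y>
7. deliver 0→1:  <1:part t1 y>
8. timeout(0):  <0:coor t2 y>
9. deliver 0→1:  <1:part t2 y>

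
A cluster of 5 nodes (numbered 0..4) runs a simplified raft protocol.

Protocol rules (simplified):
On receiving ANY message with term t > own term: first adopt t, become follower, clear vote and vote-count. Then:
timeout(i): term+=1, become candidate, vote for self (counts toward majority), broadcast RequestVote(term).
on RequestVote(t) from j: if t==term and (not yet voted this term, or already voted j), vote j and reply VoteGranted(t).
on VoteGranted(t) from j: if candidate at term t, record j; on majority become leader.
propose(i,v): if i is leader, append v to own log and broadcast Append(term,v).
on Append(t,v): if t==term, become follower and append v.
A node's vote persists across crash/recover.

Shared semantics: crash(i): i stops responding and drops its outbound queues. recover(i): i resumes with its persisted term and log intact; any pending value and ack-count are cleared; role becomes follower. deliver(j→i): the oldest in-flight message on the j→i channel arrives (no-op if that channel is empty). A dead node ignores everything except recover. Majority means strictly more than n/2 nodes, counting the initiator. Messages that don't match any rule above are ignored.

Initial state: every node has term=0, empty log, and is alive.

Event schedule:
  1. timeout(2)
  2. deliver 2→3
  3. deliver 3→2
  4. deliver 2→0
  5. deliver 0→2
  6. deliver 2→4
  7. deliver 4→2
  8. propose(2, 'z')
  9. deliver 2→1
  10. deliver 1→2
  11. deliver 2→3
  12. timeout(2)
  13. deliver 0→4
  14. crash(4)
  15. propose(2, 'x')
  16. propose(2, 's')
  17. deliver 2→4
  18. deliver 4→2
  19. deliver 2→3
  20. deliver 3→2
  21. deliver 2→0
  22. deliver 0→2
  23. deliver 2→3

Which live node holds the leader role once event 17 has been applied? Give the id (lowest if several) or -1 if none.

-1

after 1 — timeout(2): n2:cand/t1/[-]
after 2 — deliver 2→3: n3:foll/t1/[-]
after 3 — deliver 3→2: ·
after 4 — deliver 2→0: n0:foll/t1/[-]
after 5 — deliver 0→2: n2:lead/t1/[-]
after 6 — deliver 2→4: n4:foll/t1/[-]
after 7 — deliver 4→2: ·
after 8 — propose(2,'z'): n2:lead/t1/[z]
after 9 — deliver 2→1: n1:foll/t1/[-]
after 10 — deliver 1→2: ·
after 11 — deliver 2→3: n3:foll/t1/[z]
after 12 — timeout(2): n2:cand/t2/[z]
after 13 — deliver 0→4: ·
after 14 — crash(4): n4:✗foll/t1/[-]
after 15 — propose(2,'x'): ·
after 16 — propose(2,'s'): ·
after 17 — deliver 2→4: ·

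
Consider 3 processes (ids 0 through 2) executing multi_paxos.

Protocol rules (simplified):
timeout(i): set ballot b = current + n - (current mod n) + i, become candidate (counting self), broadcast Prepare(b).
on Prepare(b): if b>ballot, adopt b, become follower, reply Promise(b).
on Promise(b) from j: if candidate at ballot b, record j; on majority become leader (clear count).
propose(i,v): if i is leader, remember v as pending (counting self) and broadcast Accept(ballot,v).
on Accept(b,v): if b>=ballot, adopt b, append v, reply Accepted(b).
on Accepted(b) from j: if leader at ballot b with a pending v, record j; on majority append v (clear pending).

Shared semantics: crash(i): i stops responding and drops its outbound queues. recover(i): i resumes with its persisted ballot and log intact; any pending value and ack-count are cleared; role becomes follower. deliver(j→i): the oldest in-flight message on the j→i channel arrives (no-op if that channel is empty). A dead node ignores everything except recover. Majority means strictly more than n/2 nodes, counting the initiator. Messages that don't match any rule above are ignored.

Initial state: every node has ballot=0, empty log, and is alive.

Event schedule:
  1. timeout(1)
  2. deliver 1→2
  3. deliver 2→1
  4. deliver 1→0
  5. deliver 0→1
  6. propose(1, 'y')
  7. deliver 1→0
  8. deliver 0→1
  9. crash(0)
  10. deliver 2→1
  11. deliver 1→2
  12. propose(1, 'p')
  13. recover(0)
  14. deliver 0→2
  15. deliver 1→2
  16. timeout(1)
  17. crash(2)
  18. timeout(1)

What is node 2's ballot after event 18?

[1] timeout(1) → N1(cand b4 [-])
[2] deliver 1→2 → N2(foll b4 [-])
[3] deliver 2→1 → N1(lead b4 [-])
[4] deliver 1→0 → N0(foll b4 [-])
[5] deliver 0→1 → ∅
[6] propose(1,'y') → ∅
[7] deliver 1→0 → N0(foll b4 [y])
[8] deliver 0→1 → N1(lead b4 [y])
[9] crash(0) → N0(✗foll b4 [y])
[10] deliver 2→1 → ∅
[11] deliver 1→2 → N2(foll b4 [y])
[12] propose(1,'p') → ∅
[13] recover(0) → N0(foll b4 [y])
[14] deliver 0→2 → ∅
[15] deliver 1→2 → N2(foll b4 [y,p])
[16] timeout(1) → N1(cand b7 [y])
[17] crash(2) → N2(✗foll b4 [y,p])
[18] timeout(1) → N1(cand b10 [y])

4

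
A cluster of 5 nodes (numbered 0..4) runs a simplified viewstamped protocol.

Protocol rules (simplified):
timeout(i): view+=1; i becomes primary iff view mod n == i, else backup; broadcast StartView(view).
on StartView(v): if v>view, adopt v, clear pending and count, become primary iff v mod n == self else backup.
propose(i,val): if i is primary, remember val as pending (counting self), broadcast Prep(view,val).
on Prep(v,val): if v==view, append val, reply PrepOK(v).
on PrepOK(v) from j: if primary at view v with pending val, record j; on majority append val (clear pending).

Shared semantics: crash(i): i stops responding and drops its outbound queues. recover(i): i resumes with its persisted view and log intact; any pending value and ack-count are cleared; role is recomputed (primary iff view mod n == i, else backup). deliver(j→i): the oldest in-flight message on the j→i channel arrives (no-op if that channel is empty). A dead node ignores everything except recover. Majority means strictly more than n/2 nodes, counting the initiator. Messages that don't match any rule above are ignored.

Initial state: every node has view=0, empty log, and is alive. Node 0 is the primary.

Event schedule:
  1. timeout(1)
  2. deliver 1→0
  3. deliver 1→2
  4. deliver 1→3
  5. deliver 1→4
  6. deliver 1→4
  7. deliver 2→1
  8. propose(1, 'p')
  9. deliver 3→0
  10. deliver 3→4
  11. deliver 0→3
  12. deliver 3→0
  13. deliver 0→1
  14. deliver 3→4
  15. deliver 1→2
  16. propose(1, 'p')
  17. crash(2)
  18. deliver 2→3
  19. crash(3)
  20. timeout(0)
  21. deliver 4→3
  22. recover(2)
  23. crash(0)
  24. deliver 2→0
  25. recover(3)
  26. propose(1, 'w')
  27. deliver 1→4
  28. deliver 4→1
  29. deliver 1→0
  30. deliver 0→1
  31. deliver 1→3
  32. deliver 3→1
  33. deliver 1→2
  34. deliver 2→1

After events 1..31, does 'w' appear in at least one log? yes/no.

1. timeout(1):  <1:prim v1 ->
2. deliver 1→0:  <0:back v1 ->
3. deliver 1→2:  <2:back v1 ->
4. deliver 1→3:  <3:back v1 ->
5. deliver 1→4:  <4:back v1 ->
6. deliver 1→4:  nop
7. deliver 2→1:  nop
8. propose(1,'p'):  nop
9. deliver 3→0:  nop
10. deliver 3→4:  nop
11. deliver 0→3:  nop
12. deliver 3→0:  nop
13. deliver 0→1:  nop
14. deliver 3→4:  nop
15. deliver 1→2:  <2:back v1 p>
16. propose(1,'p'):  nop
17. crash(2):  <2:✗back v1 p>
18. deliver 2→3:  nop
19. crash(3):  <3:✗back v1 ->
20. timeout(0):  <0:back v2 ->
21. deliver 4→3:  nop
22. recover(2):  <2:back v1 p>
23. crash(0):  <0:✗back v2 ->
24. deliver 2→0:  nop
25. recover(3):  <3:back v1 ->
26. propose(1,'w'):  nop
27. deliver 1→4:  <4:back v1 p>
28. deliver 4→1:  nop
29. deliver 1→0:  nop
30. deliver 0→1:  nop
31. deliver 1→3:  <3:back v1 p>

no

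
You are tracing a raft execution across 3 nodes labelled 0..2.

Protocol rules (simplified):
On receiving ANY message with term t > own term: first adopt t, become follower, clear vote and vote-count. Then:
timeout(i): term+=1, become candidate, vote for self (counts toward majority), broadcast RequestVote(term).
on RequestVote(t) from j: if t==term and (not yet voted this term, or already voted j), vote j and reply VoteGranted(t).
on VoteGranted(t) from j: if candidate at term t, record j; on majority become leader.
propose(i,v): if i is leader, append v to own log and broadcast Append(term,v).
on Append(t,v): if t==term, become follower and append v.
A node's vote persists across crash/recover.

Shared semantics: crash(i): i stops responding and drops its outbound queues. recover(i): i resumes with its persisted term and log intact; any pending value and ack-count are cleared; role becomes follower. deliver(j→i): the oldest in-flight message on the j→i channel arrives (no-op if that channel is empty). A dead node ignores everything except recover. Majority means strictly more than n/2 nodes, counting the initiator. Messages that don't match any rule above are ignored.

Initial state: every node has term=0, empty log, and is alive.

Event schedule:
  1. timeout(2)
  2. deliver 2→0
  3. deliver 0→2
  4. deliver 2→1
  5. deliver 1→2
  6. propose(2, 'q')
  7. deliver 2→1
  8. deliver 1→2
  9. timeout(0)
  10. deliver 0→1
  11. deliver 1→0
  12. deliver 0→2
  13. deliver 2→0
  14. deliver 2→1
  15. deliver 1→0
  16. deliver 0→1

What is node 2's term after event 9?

step 1 timeout(2): 2={cand,t=1,log=-}
step 2 deliver 2→0: 0={foll,t=1,log=-}
step 3 deliver 0→2: 2={lead,t=1,log=-}
step 4 deliver 2→1: 1={foll,t=1,log=-}
step 5 deliver 1→2: —
step 6 propose(2,'q'): 2={lead,t=1,log=q}
step 7 deliver 2→1: 1={foll,t=1,log=q}
step 8 deliver 1→2: —
step 9 timeout(0): 0={cand,t=2,log=-}

1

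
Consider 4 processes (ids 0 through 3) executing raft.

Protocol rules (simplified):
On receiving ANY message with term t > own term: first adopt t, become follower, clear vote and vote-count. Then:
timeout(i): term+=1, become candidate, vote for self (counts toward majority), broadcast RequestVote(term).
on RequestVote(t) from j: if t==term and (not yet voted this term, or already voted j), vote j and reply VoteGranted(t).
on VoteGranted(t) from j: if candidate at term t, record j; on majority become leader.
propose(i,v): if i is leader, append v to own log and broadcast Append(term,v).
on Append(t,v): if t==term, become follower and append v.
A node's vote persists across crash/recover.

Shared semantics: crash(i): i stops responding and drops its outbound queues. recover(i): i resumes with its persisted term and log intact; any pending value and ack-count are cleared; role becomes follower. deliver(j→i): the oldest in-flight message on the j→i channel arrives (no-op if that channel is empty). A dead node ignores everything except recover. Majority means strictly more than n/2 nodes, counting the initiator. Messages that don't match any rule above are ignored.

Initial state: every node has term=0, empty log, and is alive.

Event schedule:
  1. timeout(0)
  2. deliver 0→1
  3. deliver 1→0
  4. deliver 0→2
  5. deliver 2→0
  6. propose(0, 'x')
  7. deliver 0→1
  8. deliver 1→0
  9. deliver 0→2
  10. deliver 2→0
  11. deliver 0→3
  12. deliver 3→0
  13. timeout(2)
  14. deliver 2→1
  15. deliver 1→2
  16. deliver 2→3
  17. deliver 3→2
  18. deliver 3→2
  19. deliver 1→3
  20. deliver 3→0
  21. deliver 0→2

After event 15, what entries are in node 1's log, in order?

after 1 — timeout(0): n0:cand/t1/[-]
after 2 — deliver 0→1: n1:foll/t1/[-]
after 3 — deliver 1→0: ·
after 4 — deliver 0→2: n2:foll/t1/[-]
after 5 — deliver 2→0: n0:lead/t1/[-]
after 6 — propose(0,'x'): n0:lead/t1/[x]
after 7 — deliver 0→1: n1:foll/t1/[x]
after 8 — deliver 1→0: ·
after 9 — deliver 0→2: n2:foll/t1/[x]
after 10 — deliver 2→0: ·
after 11 — deliver 0→3: n3:foll/t1/[-]
after 12 — deliver 3→0: ·
after 13 — timeout(2): n2:cand/t2/[x]
after 14 — deliver 2→1: n1:foll/t2/[x]
after 15 — deliver 1→2: ·

x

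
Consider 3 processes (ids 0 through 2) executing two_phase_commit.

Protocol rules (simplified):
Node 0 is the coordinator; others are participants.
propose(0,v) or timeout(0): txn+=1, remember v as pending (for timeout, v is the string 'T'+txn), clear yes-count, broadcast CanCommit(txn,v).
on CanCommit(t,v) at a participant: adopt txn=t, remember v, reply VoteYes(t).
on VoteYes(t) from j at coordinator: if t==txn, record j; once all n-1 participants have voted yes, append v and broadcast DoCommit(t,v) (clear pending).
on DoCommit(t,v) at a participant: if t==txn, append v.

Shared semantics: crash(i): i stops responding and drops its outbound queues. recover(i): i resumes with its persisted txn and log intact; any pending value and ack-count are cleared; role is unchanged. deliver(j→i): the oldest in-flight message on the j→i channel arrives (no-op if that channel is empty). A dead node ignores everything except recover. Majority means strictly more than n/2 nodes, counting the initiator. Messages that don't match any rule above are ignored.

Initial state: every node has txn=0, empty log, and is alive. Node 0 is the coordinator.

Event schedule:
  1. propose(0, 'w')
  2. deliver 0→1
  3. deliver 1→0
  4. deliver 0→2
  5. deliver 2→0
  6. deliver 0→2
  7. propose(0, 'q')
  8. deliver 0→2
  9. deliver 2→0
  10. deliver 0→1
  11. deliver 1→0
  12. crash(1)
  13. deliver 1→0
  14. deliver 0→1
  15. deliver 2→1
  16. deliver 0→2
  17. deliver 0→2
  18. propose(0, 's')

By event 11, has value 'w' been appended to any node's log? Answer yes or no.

yes

e1 propose(0,'w'): 0[coor,t=1,-]
e2 deliver 0→1: 1[part,t=1,-]
e3 deliver 1→0: ·
e4 deliver 0→2: 2[part,t=1,-]
e5 deliver 2→0: 0[coor,t=1,w]
e6 deliver 0→2: 2[part,t=1,w]
e7 propose(0,'q'): 0[coor,t=2,w]
e8 deliver 0→2: 2[part,t=2,w]
e9 deliver 2→0: ·
e10 deliver 0→1: 1[part,t=1,w]
e11 deliver 1→0: ·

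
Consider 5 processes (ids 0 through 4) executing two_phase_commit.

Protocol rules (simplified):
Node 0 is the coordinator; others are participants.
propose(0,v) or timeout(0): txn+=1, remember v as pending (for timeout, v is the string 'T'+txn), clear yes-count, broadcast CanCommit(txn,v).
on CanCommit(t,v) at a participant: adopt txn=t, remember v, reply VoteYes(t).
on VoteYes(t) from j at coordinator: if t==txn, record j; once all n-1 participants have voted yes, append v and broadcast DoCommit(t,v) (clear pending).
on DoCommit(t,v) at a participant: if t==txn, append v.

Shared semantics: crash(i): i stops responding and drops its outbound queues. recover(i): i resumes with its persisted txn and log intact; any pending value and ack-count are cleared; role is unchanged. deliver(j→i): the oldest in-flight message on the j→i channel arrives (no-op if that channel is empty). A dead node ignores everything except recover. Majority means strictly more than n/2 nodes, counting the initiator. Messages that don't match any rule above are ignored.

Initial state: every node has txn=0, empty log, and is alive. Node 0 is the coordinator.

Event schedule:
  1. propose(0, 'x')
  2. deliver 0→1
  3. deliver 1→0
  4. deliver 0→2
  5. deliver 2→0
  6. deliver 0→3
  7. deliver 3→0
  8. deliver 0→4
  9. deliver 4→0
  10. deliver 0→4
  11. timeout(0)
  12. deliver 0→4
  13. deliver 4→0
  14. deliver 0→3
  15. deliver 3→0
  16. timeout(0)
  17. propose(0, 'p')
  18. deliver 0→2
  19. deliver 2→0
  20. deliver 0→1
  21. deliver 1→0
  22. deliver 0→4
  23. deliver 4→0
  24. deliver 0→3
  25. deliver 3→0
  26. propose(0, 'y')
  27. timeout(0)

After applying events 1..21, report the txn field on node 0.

e1 propose(0,'x'): 0[coor,t=1,-]
e2 deliver 0→1: 1[part,t=1,-]
e3 deliver 1→0: ·
e4 deliver 0→2: 2[part,t=1,-]
e5 deliver 2→0: ·
e6 deliver 0→3: 3[part,t=1,-]
e7 deliver 3→0: ·
e8 deliver 0→4: 4[part,t=1,-]
e9 deliver 4→0: 0[coor,t=1,x]
e10 deliver 0→4: 4[part,t=1,x]
e11 timeout(0): 0[coor,t=2,x]
e12 deliver 0→4: 4[part,t=2,x]
e13 deliver 4→0: ·
e14 deliver 0→3: 3[part,t=1,x]
e15 deliver 3→0: ·
e16 timeout(0): 0[coor,t=3,x]
e17 propose(0,'p'): 0[coor,t=4,x]
e18 deliver 0→2: 2[part,t=1,x]
e19 deliver 2→0: ·
e20 deliver 0→1: 1[part,t=1,x]
e21 deliver 1→0: ·

4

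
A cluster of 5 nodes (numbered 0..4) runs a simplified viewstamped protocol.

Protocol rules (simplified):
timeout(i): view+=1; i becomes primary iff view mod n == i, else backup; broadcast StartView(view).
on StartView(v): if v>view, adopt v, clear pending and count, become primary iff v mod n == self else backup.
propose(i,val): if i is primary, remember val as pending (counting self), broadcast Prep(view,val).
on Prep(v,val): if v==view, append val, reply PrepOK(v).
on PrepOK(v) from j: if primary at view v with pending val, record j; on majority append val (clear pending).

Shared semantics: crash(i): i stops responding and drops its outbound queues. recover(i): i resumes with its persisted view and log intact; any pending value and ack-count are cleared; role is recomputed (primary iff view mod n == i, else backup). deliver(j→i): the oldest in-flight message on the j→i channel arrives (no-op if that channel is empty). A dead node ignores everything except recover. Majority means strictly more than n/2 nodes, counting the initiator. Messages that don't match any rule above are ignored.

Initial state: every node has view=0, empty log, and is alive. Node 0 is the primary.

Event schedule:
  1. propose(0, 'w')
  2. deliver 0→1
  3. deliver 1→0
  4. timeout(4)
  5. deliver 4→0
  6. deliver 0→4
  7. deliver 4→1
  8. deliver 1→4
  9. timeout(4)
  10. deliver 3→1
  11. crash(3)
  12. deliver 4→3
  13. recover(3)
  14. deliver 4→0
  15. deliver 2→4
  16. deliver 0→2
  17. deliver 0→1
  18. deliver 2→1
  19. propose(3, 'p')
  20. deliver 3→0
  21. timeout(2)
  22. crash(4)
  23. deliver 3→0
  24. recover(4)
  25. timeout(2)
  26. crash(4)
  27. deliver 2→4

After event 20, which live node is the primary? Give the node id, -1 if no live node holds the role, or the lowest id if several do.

[1] propose(0,'w') → ∅
[2] deliver 0→1 → N1(back v0 [w])
[3] deliver 1→0 → ∅
[4] timeout(4) → N4(back v1 [-])
[5] deliver 4→0 → N0(back v1 [-])
[6] deliver 0→4 → ∅
[7] deliver 4→1 → N1(prim v1 [w])
[8] deliver 1→4 → ∅
[9] timeout(4) → N4(back v2 [-])
[10] deliver 3→1 → ∅
[11] crash(3) → N3(✗back v0 [-])
[12] deliver 4→3 → ∅
[13] recover(3) → N3(back v0 [-])
[14] deliver 4→0 → N0(back v2 [-])
[15] deliver 2→4 → ∅
[16] deliver 0→2 → N2(back v0 [w])
[17] deliver 0→1 → ∅
[18] deliver 2→1 → ∅
[19] propose(3,'p') → ∅
[20] deliver 3→0 → ∅

1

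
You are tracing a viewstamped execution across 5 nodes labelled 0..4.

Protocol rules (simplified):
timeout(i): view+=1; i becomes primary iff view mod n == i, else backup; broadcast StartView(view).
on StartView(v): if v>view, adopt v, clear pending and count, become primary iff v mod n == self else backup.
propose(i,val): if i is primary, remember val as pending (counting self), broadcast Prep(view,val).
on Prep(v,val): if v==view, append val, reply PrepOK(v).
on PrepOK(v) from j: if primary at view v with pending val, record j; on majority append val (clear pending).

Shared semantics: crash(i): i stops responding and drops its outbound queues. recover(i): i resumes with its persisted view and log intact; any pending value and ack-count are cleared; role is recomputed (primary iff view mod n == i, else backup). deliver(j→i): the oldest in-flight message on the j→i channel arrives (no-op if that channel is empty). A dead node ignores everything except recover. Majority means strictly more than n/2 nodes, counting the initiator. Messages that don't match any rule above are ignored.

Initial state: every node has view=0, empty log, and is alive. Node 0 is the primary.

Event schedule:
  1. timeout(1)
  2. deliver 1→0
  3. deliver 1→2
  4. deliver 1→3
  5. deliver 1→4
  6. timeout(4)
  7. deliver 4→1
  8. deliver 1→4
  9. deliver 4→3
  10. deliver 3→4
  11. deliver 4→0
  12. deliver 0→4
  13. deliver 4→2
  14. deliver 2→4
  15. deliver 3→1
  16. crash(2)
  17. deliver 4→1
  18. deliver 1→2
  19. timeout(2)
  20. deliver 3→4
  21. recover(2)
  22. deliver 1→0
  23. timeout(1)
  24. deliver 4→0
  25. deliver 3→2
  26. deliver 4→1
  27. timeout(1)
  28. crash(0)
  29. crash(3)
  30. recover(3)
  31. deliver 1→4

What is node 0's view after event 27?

2

e1 timeout(1): 1[prim,v=1,-]
e2 deliver 1→0: 0[back,v=1,-]
e3 deliver 1→2: 2[back,v=1,-]
e4 deliver 1→3: 3[back,v=1,-]
e5 deliver 1→4: 4[back,v=1,-]
e6 timeout(4): 4[back,v=2,-]
e7 deliver 4→1: 1[back,v=2,-]
e8 deliver 1→4: ·
e9 deliver 4→3: 3[back,v=2,-]
e10 deliver 3→4: ·
e11 deliver 4→0: 0[back,v=2,-]
e12 deliver 0→4: ·
e13 deliver 4→2: 2[prim,v=2,-]
e14 deliver 2→4: ·
e15 deliver 3→1: ·
e16 crash(2): 2[✗prim,v=2,-]
e17 deliver 4→1: ·
e18 deliver 1→2: ·
e19 timeout(2): ·
e20 deliver 3→4: ·
e21 recover(2): 2[prim,v=2,-]
e22 deliver 1→0: ·
e23 timeout(1): 1[back,v=3,-]
e24 deliver 4→0: ·
e25 deliver 3→2: ·
e26 deliver 4→1: ·
e27 timeout(1): 1[back,v=4,-]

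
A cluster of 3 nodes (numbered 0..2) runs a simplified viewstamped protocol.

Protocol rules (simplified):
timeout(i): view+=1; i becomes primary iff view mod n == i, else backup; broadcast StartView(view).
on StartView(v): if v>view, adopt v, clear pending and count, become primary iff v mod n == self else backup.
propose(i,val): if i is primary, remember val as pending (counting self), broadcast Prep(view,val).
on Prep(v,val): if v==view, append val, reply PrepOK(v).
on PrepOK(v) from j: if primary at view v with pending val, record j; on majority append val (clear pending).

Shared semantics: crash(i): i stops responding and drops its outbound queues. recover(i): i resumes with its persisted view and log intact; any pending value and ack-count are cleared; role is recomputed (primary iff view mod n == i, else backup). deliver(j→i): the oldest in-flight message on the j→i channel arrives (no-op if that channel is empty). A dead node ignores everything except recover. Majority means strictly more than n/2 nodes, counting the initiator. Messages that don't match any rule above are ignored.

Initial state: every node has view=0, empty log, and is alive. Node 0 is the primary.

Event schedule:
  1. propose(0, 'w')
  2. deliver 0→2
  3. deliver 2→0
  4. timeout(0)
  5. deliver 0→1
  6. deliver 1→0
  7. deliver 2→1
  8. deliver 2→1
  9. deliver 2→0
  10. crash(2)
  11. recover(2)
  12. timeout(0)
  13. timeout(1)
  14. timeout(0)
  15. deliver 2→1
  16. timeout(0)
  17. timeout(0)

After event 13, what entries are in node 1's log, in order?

1. propose(0,'w'):  nop
2. deliver 0→2:  <2:back v0 w>
3. deliver 2→0:  <0:prim v0 w>
4. timeout(0):  <0:back v1 w>
5. deliver 0→1:  <1:back v0 w>
6. deliver 1→0:  nop
7. deliver 2→1:  nop
8. deliver 2→1:  nop
9. deliver 2→0:  nop
10. crash(2):  <2:✗back v0 w>
11. recover(2):  <2:back v0 w>
12. timeout(0):  <0:back v2 w>
13. timeout(1):  <1:prim v1 w>

w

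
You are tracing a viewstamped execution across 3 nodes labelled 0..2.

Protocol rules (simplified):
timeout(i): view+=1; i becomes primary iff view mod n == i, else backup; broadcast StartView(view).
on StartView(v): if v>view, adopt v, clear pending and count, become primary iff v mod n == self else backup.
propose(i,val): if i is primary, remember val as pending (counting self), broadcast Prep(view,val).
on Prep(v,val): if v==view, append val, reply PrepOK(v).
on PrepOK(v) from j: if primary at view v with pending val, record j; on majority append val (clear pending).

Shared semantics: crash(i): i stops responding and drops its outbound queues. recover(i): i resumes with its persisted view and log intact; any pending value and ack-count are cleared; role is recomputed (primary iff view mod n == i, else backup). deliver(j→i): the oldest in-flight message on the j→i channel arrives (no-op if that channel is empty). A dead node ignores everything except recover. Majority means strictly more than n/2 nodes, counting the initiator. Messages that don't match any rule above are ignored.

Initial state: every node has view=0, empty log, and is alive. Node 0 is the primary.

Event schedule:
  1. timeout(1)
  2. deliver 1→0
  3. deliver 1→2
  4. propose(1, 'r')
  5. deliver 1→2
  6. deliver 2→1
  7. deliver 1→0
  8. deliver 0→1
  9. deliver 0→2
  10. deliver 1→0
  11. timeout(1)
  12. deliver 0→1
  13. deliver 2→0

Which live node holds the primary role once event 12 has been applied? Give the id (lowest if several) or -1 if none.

[1] timeout(1) → N1(prim v1 [-])
[2] deliver 1→0 → N0(back v1 [-])
[3] deliver 1→2 → N2(back v1 [-])
[4] propose(1,'r') → ∅
[5] deliver 1→2 → N2(back v1 [r])
[6] deliver 2→1 → N1(prim v1 [r])
[7] deliver 1→0 → N0(back v1 [r])
[8] deliver 0→1 → ∅
[9] deliver 0→2 → ∅
[10] deliver 1→0 → ∅
[11] timeout(1) → N1(back v2 [r])
[12] deliver 0→1 → ∅

-1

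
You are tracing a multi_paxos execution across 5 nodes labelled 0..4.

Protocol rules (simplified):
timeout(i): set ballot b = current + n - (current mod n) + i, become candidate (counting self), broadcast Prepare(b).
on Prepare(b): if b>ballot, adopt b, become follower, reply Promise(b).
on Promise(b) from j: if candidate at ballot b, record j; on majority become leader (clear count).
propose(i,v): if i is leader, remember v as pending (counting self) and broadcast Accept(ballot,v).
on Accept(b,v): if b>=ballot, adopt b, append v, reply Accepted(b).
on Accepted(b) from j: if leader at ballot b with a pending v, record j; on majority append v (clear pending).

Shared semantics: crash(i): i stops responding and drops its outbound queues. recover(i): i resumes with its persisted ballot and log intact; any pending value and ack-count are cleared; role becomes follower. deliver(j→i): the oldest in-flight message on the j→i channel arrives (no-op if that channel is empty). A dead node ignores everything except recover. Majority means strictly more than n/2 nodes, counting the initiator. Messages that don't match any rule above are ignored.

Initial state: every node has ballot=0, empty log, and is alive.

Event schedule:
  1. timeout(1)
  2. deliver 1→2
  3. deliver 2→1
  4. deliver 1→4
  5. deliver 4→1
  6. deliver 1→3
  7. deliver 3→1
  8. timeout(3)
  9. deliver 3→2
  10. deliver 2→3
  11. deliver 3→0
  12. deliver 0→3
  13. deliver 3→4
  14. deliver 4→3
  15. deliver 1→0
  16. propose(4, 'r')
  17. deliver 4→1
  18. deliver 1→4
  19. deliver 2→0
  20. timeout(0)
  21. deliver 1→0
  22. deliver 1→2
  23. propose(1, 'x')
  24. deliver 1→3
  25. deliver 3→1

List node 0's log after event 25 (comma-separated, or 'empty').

1. timeout(1):  <1:cand b6 ->
2. deliver 1→2:  <2:foll b6 ->
3. deliver 2→1:  nop
4. deliver 1→4:  <4:foll b6 ->
5. deliver 4→1:  <1:lead b6 ->
6. deliver 1→3:  <3:foll b6 ->
7. deliver 3→1:  nop
8. timeout(3):  <3:cand b13 ->
9. deliver 3→2:  <2:foll b13 ->
10. deliver 2→3:  nop
11. deliver 3→0:  <0:foll b13 ->
12. deliver 0→3:  <3:lead b13 ->
13. deliver 3→4:  <4:foll b13 ->
14. deliver 4→3:  nop
15. deliver 1→0:  nop
16. propose(4,'r'):  nop
17. deliver 4→1:  nop
18. deliver 1→4:  nop
19. deliver 2→0:  nop
20. timeout(0):  <0:cand b15 ->
21. deliver 1→0:  nop
22. deliver 1→2:  nop
23. propose(1,'x'):  nop
24. deliver 1→3:  nop
25. deliver 3→1:  <1:foll b13 ->

empty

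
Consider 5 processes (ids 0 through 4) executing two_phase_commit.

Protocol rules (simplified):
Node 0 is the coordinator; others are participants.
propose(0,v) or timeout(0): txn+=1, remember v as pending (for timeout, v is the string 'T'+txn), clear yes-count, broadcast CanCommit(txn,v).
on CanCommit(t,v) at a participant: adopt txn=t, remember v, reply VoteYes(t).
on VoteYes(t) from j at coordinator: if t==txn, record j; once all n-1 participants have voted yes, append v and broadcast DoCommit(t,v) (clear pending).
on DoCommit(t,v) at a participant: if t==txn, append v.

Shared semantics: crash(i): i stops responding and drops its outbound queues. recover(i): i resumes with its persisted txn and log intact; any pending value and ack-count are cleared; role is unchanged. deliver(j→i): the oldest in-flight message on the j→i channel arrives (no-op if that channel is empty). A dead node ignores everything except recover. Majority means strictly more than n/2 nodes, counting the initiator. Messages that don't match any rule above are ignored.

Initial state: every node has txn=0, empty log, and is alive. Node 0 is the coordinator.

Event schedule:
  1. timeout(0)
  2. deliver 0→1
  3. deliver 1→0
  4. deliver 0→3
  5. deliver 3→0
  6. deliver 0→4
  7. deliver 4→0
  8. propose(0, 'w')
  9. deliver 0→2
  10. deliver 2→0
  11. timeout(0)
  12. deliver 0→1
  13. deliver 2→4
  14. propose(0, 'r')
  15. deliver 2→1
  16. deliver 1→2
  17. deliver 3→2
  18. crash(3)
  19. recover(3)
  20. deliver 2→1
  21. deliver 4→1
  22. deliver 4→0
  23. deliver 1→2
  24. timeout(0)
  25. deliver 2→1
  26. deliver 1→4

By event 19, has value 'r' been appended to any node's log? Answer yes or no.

e1 timeout(0): 0[coor,t=1,-]
e2 deliver 0→1: 1[part,t=1,-]
e3 deliver 1→0: ·
e4 deliver 0→3: 3[part,t=1,-]
e5 deliver 3→0: ·
e6 deliver 0→4: 4[part,t=1,-]
e7 deliver 4→0: ·
e8 propose(0,'w'): 0[coor,t=2,-]
e9 deliver 0→2: 2[part,t=1,-]
e10 deliver 2→0: ·
e11 timeout(0): 0[coor,t=3,-]
e12 deliver 0→1: 1[part,t=2,-]
e13 deliver 2→4: ·
e14 propose(0,'r'): 0[coor,t=4,-]
e15 deliver 2→1: ·
e16 deliver 1→2: ·
e17 deliver 3→2: ·
e18 crash(3): 3[✗part,t=1,-]
e19 recover(3): 3[part,t=1,-]

no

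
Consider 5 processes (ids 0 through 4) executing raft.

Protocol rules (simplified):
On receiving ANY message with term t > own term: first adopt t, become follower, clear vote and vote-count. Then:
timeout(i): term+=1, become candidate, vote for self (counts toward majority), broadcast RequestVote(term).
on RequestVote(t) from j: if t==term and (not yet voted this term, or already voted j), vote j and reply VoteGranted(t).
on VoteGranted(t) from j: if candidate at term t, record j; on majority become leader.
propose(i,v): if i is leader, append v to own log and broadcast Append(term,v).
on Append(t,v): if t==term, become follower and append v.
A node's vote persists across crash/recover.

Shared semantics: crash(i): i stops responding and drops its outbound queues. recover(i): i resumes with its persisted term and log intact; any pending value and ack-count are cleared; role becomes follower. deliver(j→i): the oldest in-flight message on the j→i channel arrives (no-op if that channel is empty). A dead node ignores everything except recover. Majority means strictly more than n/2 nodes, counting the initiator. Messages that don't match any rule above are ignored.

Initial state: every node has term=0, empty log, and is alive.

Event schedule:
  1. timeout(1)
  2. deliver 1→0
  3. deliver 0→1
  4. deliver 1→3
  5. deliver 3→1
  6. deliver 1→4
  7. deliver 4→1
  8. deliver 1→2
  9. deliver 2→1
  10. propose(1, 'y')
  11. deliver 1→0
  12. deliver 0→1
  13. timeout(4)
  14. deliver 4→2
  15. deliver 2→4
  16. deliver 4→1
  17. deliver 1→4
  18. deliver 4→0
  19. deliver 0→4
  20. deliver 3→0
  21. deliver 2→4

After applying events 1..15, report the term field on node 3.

1. timeout(1):  <1:cand t1 ->
2. deliver 1→0:  <0:foll t1 ->
3. deliver 0→1:  nop
4. deliver 1→3:  <3:foll t1 ->
5. deliver 3→1:  <1:lead t1 ->
6. deliver 1→4:  <4:foll t1 ->
7. deliver 4→1:  nop
8. deliver 1→2:  <2:foll t1 ->
9. deliver 2→1:  nop
10. propose(1,'y'):  <1:lead t1 y>
11. deliver 1→0:  <0:foll t1 y>
12. deliver 0→1:  nop
13. timeout(4):  <4:cand t2 ->
14. deliver 4→2:  <2:foll t2 ->
15. deliver 2→4:  nop

1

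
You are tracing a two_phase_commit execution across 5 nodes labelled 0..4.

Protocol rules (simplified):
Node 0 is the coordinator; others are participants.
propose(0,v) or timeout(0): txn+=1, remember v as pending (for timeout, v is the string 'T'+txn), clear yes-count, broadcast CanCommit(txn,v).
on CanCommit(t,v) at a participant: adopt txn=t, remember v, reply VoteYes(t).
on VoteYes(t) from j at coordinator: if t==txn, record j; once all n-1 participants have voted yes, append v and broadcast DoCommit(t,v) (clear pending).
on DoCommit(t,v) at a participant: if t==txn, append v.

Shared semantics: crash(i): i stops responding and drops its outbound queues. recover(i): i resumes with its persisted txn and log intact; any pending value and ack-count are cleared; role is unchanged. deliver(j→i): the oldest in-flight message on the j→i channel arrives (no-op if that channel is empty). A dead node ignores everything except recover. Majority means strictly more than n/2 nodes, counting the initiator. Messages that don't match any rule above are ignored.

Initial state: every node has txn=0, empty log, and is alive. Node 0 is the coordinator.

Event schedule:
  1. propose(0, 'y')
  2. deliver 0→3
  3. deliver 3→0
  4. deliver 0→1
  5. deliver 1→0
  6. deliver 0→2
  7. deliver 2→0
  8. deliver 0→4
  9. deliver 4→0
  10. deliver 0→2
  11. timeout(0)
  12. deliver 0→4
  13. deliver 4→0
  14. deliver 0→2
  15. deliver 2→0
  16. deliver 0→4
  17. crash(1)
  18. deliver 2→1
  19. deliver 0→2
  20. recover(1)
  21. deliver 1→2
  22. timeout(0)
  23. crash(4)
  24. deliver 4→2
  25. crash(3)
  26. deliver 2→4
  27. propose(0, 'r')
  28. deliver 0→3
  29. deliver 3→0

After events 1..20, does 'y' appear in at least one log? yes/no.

after 1 — propose(0,'y'): n0:coor/t1/[-]
after 2 — deliver 0→3: n3:part/t1/[-]
after 3 — deliver 3→0: ·
after 4 — deliver 0→1: n1:part/t1/[-]
after 5 — deliver 1→0: ·
after 6 — deliver 0→2: n2:part/t1/[-]
after 7 — deliver 2→0: ·
after 8 — deliver 0→4: n4:part/t1/[-]
after 9 — deliver 4→0: n0:coor/t1/[y]
after 10 — deliver 0→2: n2:part/t1/[y]
after 11 — timeout(0): n0:coor/t2/[y]
after 12 — deliver 0→4: n4:part/t1/[y]
after 13 — deliver 4→0: ·
after 14 — deliver 0→2: n2:part/t2/[y]
after 15 — deliver 2→0: ·
after 16 — deliver 0→4: n4:part/t2/[y]
after 17 — crash(1): n1:✗part/t1/[-]
after 18 — deliver 2→1: ·
after 19 — deliver 0→2: ·
after 20 — recover(1): n1:part/t1/[-]

yes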